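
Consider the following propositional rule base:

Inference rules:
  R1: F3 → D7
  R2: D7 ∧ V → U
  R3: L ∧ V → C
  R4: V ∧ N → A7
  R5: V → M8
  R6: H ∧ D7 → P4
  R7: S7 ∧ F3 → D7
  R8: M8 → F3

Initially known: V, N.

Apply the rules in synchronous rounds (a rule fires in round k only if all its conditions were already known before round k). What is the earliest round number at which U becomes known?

[1] R4 [V ∧ N → A7]; R5 [V → M8]. ⇒ new: A7, M8.
[2] R8 [M8 → F3]. ⇒ new: F3.
[3] R1 [F3 → D7]. ⇒ new: D7.
[4] R2 [D7 ∧ V → U]. ⇒ new: U.
U first appears in round 4.

4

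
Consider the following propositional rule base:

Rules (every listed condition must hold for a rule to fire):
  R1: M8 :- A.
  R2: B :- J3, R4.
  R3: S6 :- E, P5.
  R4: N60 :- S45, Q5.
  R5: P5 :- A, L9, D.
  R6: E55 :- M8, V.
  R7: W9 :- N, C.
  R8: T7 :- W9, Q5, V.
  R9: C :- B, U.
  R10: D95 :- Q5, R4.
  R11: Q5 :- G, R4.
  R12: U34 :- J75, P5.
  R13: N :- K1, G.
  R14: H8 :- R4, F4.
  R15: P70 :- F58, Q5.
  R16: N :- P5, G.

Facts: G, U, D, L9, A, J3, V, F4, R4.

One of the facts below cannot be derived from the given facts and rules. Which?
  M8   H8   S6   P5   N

Round 1: R1 [M8 :- A.]; R2 [B :- J3, R4.]; R5 [P5 :- A, L9, D.]; R11 [Q5 :- G, R4.]; R14 [H8 :- R4, F4.]. New: M8, B, P5, Q5, H8.
Round 2: R6 [E55 :- M8, V.]; R9 [C :- B, U.]; R10 [D95 :- Q5, R4.]; R16 [N :- P5, G.]. New: E55, C, D95, N.
Round 3: R7 [W9 :- N, C.]. New: W9.
Round 4: R8 [T7 :- W9, Q5, V.]. New: T7.
Derived: P5 (round 1), H8 (round 1), M8 (round 1), N (round 2). S6 never appears in any round.

S6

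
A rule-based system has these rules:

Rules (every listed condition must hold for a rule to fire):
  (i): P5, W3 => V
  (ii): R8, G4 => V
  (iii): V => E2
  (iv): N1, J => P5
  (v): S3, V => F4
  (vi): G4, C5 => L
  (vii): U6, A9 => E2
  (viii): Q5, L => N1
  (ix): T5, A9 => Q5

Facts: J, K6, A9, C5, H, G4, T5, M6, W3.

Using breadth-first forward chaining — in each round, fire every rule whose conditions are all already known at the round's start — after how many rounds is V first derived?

4

[1] (vi) [G4, C5 => L]; (ix) [T5, A9 => Q5]. ⇒ new: L, Q5.
[2] (viii) [Q5, L => N1]. ⇒ new: N1.
[3] (iv) [N1, J => P5]. ⇒ new: P5.
[4] (i) [P5, W3 => V]. ⇒ new: V.
V first appears in round 4.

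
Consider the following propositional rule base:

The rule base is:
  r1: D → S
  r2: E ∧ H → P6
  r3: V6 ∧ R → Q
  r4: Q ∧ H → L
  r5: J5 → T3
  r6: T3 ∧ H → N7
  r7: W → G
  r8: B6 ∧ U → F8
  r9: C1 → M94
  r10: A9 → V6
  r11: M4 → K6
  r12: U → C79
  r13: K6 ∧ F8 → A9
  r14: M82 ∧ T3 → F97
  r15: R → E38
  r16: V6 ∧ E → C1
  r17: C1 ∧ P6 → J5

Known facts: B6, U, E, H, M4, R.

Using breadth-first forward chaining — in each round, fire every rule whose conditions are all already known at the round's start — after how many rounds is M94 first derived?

Round 1: r2 [E ∧ H → P6]; r8 [B6 ∧ U → F8]; r11 [M4 → K6]; r12 [U → C79]; r15 [R → E38]. New: P6, F8, K6, C79, E38.
Round 2: r13 [K6 ∧ F8 → A9]. New: A9.
Round 3: r10 [A9 → V6]. New: V6.
Round 4: r3 [V6 ∧ R → Q]; r16 [V6 ∧ E → C1]. New: Q, C1.
Round 5: r4 [Q ∧ H → L]; r9 [C1 → M94]; r17 [C1 ∧ P6 → J5]. New: L, M94, J5.
M94 first appears in round 5.

5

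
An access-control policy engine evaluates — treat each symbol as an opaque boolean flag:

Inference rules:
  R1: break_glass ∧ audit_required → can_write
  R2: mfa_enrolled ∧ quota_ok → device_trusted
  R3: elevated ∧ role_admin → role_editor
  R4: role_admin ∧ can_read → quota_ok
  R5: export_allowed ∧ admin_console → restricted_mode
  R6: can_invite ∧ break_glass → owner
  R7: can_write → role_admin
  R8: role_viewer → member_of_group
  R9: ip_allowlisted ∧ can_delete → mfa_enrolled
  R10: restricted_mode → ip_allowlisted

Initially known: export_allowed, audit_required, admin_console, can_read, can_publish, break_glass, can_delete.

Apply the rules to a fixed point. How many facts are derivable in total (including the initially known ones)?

Round 1: R1 [break_glass ∧ audit_required → can_write]; R5 [export_allowed ∧ admin_console → restricted_mode]. New: can_write, restricted_mode.
Round 2: R7 [can_write → role_admin]; R10 [restricted_mode → ip_allowlisted]. New: role_admin, ip_allowlisted.
Round 3: R4 [role_admin ∧ can_read → quota_ok]; R9 [ip_allowlisted ∧ can_delete → mfa_enrolled]. New: quota_ok, mfa_enrolled.
Round 4: R2 [mfa_enrolled ∧ quota_ok → device_trusted]. New: device_trusted.
Closure: {admin_console, audit_required, break_glass, can_delete, can_publish, can_read, can_write, device_trusted, export_allowed, ip_allowlisted, mfa_enrolled, quota_ok, restricted_mode, role_admin} — 14 facts.

14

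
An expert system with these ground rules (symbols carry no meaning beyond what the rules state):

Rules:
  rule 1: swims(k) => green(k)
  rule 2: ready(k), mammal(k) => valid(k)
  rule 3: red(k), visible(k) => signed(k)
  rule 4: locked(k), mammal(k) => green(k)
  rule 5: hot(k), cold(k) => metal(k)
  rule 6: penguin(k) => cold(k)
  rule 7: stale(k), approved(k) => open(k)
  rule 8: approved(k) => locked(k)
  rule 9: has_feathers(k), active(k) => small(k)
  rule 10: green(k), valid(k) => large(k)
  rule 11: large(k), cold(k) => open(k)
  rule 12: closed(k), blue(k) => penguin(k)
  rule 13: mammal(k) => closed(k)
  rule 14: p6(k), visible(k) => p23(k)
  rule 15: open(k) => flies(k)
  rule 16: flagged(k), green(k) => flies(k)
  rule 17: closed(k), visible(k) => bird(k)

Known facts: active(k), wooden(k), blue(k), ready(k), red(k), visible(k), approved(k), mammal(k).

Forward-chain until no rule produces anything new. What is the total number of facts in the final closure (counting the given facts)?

Round 1: rule 2 [ready(k), mammal(k) => valid(k)]; rule 3 [red(k), visible(k) => signed(k)]; rule 8 [approved(k) => locked(k)]; rule 13 [mammal(k) => closed(k)]. New: valid(k), signed(k), locked(k), closed(k).
Round 2: rule 4 [locked(k), mammal(k) => green(k)]; rule 12 [closed(k), blue(k) => penguin(k)]; rule 17 [closed(k), visible(k) => bird(k)]. New: green(k), penguin(k), bird(k).
Round 3: rule 6 [penguin(k) => cold(k)]; rule 10 [green(k), valid(k) => large(k)]. New: cold(k), large(k).
Round 4: rule 11 [large(k), cold(k) => open(k)]. New: open(k).
Round 5: rule 15 [open(k) => flies(k)]. New: flies(k).
Closure: {active(k), approved(k), bird(k), blue(k), closed(k), cold(k), flies(k), green(k), large(k), locked(k), mammal(k), open(k), penguin(k), ready(k), red(k), signed(k), valid(k), visible(k), wooden(k)} — 19 facts.

19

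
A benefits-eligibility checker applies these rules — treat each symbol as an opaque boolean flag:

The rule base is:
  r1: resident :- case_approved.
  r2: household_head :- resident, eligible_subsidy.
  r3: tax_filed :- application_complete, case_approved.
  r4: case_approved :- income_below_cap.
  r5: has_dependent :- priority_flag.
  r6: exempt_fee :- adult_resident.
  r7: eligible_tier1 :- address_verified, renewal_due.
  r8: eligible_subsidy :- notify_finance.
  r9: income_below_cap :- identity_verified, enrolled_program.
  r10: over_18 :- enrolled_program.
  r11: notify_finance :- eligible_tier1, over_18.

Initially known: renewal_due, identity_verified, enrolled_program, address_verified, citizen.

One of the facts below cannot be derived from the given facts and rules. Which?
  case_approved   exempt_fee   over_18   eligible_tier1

Round 1 — r7, r9, r10, derive eligible_tier1, income_below_cap, over_18.
Round 2 — r4, r11, derive case_approved, notify_finance.
Round 3 — r1, r8, derive resident, eligible_subsidy.
Round 4 — r2, derive household_head.
Derived: eligible_tier1 (round 1), case_approved (round 2), over_18 (round 1). exempt_fee never appears in any round.

exempt_fee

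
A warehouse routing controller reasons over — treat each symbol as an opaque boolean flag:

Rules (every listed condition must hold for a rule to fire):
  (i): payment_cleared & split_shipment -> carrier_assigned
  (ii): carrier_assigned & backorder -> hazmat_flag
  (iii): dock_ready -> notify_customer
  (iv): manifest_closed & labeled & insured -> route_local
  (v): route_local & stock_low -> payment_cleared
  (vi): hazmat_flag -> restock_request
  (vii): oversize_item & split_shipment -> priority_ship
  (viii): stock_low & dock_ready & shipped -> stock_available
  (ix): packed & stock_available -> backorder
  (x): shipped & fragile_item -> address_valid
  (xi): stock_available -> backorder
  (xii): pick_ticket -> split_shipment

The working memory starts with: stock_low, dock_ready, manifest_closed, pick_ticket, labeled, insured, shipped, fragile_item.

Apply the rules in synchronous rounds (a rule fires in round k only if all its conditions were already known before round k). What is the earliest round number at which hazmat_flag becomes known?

4

[1] (iii) [dock_ready -> notify_customer]; (iv) [manifest_closed & labeled & insured -> route_local]; (viii) [stock_low & dock_ready & shipped -> stock_available]; (x) [shipped & fragile_item -> address_valid]; (xii) [pick_ticket -> split_shipment]. ⇒ new: notify_customer, route_local, stock_available, address_valid, split_shipment.
[2] (v) [route_local & stock_low -> payment_cleared]; (xi) [stock_available -> backorder]. ⇒ new: payment_cleared, backorder.
[3] (i) [payment_cleared & split_shipment -> carrier_assigned]. ⇒ new: carrier_assigned.
[4] (ii) [carrier_assigned & backorder -> hazmat_flag]. ⇒ new: hazmat_flag.
hazmat_flag first appears in round 4.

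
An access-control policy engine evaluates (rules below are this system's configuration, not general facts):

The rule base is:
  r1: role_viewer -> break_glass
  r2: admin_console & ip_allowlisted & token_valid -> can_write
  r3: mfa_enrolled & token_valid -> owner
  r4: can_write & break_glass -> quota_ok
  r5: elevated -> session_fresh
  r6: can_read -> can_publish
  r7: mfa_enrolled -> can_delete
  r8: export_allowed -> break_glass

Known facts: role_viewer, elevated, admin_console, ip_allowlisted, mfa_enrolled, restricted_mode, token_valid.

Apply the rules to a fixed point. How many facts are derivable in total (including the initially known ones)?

13

[1] r1 [role_viewer -> break_glass]; r2 [admin_console & ip_allowlisted & token_valid -> can_write]; r3 [mfa_enrolled & token_valid -> owner]; r5 [elevated -> session_fresh]; r7 [mfa_enrolled -> can_delete]. ⇒ new: break_glass, can_write, owner, session_fresh, can_delete.
[2] r4 [can_write & break_glass -> quota_ok]. ⇒ new: quota_ok.
Closure: {admin_console, break_glass, can_delete, can_write, elevated, ip_allowlisted, mfa_enrolled, owner, quota_ok, restricted_mode, role_viewer, session_fresh, token_valid} — 13 facts.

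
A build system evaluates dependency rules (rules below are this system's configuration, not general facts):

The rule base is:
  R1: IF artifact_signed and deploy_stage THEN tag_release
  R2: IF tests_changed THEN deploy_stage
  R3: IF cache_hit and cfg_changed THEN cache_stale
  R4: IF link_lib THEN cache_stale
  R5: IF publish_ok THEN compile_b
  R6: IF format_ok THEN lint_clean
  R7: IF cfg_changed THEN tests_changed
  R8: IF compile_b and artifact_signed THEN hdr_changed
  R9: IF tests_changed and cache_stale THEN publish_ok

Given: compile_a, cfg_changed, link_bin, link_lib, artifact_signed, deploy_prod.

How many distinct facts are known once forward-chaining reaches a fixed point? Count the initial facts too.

Round 1: R4 [IF link_lib THEN cache_stale]; R7 [IF cfg_changed THEN tests_changed]. Adds cache_stale, tests_changed.
Round 2: R2 [IF tests_changed THEN deploy_stage]; R9 [IF tests_changed and cache_stale THEN publish_ok]. Adds deploy_stage, publish_ok.
Round 3: R1 [IF artifact_signed and deploy_stage THEN tag_release]; R5 [IF publish_ok THEN compile_b]. Adds tag_release, compile_b.
Round 4: R8 [IF compile_b and artifact_signed THEN hdr_changed]. Adds hdr_changed.
Closure: {artifact_signed, cache_stale, cfg_changed, compile_a, compile_b, deploy_prod, deploy_stage, hdr_changed, link_bin, link_lib, publish_ok, tag_release, tests_changed} — 13 facts.

13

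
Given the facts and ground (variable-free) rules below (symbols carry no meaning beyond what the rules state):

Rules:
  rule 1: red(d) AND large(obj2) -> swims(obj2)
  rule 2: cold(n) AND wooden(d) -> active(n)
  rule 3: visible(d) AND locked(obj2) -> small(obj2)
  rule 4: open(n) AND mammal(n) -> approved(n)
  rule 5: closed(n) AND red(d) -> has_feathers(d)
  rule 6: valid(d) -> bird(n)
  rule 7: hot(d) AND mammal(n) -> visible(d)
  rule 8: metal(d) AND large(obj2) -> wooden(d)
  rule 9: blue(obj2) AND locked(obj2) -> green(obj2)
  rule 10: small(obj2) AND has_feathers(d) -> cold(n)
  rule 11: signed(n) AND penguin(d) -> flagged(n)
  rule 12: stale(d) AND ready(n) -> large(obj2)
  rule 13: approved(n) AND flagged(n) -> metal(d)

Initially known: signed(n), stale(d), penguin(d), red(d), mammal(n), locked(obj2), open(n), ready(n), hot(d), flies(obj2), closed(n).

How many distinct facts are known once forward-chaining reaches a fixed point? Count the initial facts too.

Round 1: rule 4 [open(n) AND mammal(n) -> approved(n)]; rule 5 [closed(n) AND red(d) -> has_feathers(d)]; rule 7 [hot(d) AND mammal(n) -> visible(d)]; rule 11 [signed(n) AND penguin(d) -> flagged(n)]; rule 12 [stale(d) AND ready(n) -> large(obj2)]. New: approved(n), has_feathers(d), visible(d), flagged(n), large(obj2).
Round 2: rule 1 [red(d) AND large(obj2) -> swims(obj2)]; rule 3 [visible(d) AND locked(obj2) -> small(obj2)]; rule 13 [approved(n) AND flagged(n) -> metal(d)]. New: swims(obj2), small(obj2), metal(d).
Round 3: rule 8 [metal(d) AND large(obj2) -> wooden(d)]; rule 10 [small(obj2) AND has_feathers(d) -> cold(n)]. New: wooden(d), cold(n).
Round 4: rule 2 [cold(n) AND wooden(d) -> active(n)]. New: active(n).
Closure: {active(n), approved(n), closed(n), cold(n), flagged(n), flies(obj2), has_feathers(d), hot(d), large(obj2), locked(obj2), mammal(n), metal(d), open(n), penguin(d), ready(n), red(d), signed(n), small(obj2), stale(d), swims(obj2), visible(d), wooden(d)} — 22 facts.

22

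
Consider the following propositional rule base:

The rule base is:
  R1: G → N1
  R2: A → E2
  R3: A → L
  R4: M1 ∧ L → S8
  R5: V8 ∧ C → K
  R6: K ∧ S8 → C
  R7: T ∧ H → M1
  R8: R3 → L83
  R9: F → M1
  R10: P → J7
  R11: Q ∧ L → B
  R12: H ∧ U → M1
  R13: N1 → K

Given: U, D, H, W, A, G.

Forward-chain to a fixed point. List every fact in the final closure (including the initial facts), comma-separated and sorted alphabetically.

A, C, D, E2, G, H, K, L, M1, N1, S8, U, W

[1] R1 [G → N1]; R2 [A → E2]; R3 [A → L]; R12 [H ∧ U → M1]. ⇒ new: N1, E2, L, M1.
[2] R4 [M1 ∧ L → S8]; R13 [N1 → K]. ⇒ new: S8, K.
[3] R6 [K ∧ S8 → C]. ⇒ new: C.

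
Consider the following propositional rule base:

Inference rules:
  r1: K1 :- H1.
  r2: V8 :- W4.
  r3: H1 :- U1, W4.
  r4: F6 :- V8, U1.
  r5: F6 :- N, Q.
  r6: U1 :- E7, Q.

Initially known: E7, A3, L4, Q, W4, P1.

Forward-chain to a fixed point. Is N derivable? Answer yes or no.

Round 1 fires r2, r6, giving V8, U1.
Round 2 fires r3, r4, giving H1, F6.
Round 3 fires r1, giving K1.
Fixed point reached. No rule has N as a consequent, and it is not given.

no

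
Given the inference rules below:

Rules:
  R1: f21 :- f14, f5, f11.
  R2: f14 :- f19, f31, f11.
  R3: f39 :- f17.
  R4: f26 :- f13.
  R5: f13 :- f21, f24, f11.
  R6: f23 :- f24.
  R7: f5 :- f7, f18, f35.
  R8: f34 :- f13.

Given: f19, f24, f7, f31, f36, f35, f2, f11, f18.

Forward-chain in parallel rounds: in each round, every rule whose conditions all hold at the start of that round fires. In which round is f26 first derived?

4

Round 1 — R2, R6, R7, derive f14, f23, f5.
Round 2 — R1, derive f21.
Round 3 — R5, derive f13.
Round 4 — R4, R8, derive f26, f34.
f26 first appears in round 4.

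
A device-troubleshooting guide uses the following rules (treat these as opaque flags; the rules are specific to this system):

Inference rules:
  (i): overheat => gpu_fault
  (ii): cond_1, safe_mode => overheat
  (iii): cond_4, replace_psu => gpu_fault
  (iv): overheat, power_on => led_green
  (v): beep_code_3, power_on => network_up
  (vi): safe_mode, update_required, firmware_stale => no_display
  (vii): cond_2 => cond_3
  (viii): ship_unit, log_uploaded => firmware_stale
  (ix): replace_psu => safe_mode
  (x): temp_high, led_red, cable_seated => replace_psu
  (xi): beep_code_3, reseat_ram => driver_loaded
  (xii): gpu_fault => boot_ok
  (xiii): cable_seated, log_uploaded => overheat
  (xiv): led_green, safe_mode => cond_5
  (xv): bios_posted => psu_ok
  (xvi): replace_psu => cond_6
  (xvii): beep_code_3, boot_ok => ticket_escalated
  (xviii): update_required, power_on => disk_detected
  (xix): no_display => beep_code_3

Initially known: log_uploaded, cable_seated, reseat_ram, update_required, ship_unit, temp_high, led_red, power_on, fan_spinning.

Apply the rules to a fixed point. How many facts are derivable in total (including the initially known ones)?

Round 1: (viii) [ship_unit, log_uploaded => firmware_stale]; (x) [temp_high, led_red, cable_seated => replace_psu]; (xiii) [cable_seated, log_uploaded => overheat]; (xviii) [update_required, power_on => disk_detected]. New: firmware_stale, replace_psu, overheat, disk_detected.
Round 2: (i) [overheat => gpu_fault]; (iv) [overheat, power_on => led_green]; (ix) [replace_psu => safe_mode]; (xvi) [replace_psu => cond_6]. New: gpu_fault, led_green, safe_mode, cond_6.
Round 3: (vi) [safe_mode, update_required, firmware_stale => no_display]; (xii) [gpu_fault => boot_ok]; (xiv) [led_green, safe_mode => cond_5]. New: no_display, boot_ok, cond_5.
Round 4: (xix) [no_display => beep_code_3]. New: beep_code_3.
Round 5: (v) [beep_code_3, power_on => network_up]; (xi) [beep_code_3, reseat_ram => driver_loaded]; (xvii) [beep_code_3, boot_ok => ticket_escalated]. New: network_up, driver_loaded, ticket_escalated.
Closure: {beep_code_3, boot_ok, cable_seated, cond_5, cond_6, disk_detected, driver_loaded, fan_spinning, firmware_stale, gpu_fault, led_green, led_red, log_uploaded, network_up, no_display, overheat, power_on, replace_psu, reseat_ram, safe_mode, ship_unit, temp_high, ticket_escalated, update_required} — 24 facts.

24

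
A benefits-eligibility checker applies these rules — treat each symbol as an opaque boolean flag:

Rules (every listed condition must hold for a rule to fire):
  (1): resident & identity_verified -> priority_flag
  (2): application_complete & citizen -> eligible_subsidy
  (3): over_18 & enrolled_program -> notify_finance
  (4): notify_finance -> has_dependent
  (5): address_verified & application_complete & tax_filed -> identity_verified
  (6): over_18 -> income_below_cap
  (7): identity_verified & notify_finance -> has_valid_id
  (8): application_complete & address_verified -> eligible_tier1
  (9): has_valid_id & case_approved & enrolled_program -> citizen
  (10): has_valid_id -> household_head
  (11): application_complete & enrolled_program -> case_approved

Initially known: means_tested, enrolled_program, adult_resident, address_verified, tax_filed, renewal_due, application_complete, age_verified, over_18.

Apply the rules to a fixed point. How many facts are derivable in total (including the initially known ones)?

19

Round 1: (3) [over_18 & enrolled_program -> notify_finance]; (5) [address_verified & application_complete & tax_filed -> identity_verified]; (6) [over_18 -> income_below_cap]; (8) [application_complete & address_verified -> eligible_tier1]; (11) [application_complete & enrolled_program -> case_approved]. New: notify_finance, identity_verified, income_below_cap, eligible_tier1, case_approved.
Round 2: (4) [notify_finance -> has_dependent]; (7) [identity_verified & notify_finance -> has_valid_id]. New: has_dependent, has_valid_id.
Round 3: (9) [has_valid_id & case_approved & enrolled_program -> citizen]; (10) [has_valid_id -> household_head]. New: citizen, household_head.
Round 4: (2) [application_complete & citizen -> eligible_subsidy]. New: eligible_subsidy.
Closure: {address_verified, adult_resident, age_verified, application_complete, case_approved, citizen, eligible_subsidy, eligible_tier1, enrolled_program, has_dependent, has_valid_id, household_head, identity_verified, income_below_cap, means_tested, notify_finance, over_18, renewal_due, tax_filed} — 19 facts.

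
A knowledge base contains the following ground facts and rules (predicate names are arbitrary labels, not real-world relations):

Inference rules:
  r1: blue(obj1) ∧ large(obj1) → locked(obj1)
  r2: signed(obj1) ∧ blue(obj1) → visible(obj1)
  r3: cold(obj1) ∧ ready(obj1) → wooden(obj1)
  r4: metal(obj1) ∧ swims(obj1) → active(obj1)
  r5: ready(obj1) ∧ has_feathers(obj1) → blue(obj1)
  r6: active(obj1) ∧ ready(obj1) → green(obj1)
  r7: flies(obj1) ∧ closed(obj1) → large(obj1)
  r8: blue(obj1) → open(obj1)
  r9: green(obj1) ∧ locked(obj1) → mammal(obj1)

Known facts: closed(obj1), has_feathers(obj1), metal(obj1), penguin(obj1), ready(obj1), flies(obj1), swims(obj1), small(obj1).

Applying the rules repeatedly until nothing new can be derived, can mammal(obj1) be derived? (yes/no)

Round 1 fires r4, r5, r7, giving active(obj1), blue(obj1), large(obj1).
Round 2 fires r1, r6, r8, giving locked(obj1), green(obj1), open(obj1).
Round 3 fires r9, giving mammal(obj1).
mammal(obj1) appears in round 3, so it is derivable.

yes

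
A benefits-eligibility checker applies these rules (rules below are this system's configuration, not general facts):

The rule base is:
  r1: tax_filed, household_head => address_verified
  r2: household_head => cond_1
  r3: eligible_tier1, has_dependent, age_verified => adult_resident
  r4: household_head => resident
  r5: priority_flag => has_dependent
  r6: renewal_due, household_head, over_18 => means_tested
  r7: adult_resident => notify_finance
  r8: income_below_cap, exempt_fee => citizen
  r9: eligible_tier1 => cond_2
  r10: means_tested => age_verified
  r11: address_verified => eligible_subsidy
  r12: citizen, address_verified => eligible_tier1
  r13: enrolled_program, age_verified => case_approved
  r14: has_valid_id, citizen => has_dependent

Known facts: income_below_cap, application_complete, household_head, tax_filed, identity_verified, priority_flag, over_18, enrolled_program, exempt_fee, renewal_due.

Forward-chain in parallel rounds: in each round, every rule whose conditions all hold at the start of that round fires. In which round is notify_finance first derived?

Round 1: r1 [tax_filed, household_head => address_verified]; r2 [household_head => cond_1]; r4 [household_head => resident]; r5 [priority_flag => has_dependent]; r6 [renewal_due, household_head, over_18 => means_tested]; r8 [income_below_cap, exempt_fee => citizen]. New: address_verified, cond_1, resident, has_dependent, means_tested, citizen.
Round 2: r10 [means_tested => age_verified]; r11 [address_verified => eligible_subsidy]; r12 [citizen, address_verified => eligible_tier1]. New: age_verified, eligible_subsidy, eligible_tier1.
Round 3: r3 [eligible_tier1, has_dependent, age_verified => adult_resident]; r9 [eligible_tier1 => cond_2]; r13 [enrolled_program, age_verified => case_approved]. New: adult_resident, cond_2, case_approved.
Round 4: r7 [adult_resident => notify_finance]. New: notify_finance.
notify_finance first appears in round 4.

4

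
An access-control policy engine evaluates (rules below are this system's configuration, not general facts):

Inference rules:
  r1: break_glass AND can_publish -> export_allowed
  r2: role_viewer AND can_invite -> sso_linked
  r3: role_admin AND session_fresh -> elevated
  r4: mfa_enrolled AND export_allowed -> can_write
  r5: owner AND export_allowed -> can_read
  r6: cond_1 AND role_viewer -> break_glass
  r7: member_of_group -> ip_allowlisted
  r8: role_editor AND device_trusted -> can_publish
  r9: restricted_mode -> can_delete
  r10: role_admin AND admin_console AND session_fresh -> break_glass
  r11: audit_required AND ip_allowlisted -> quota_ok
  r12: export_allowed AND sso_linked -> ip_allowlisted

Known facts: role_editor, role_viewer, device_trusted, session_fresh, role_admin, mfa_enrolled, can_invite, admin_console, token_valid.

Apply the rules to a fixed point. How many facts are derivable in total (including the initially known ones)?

16

Round 1: r2 [role_viewer AND can_invite -> sso_linked]; r3 [role_admin AND session_fresh -> elevated]; r8 [role_editor AND device_trusted -> can_publish]; r10 [role_admin AND admin_console AND session_fresh -> break_glass]. Adds sso_linked, elevated, can_publish, break_glass.
Round 2: r1 [break_glass AND can_publish -> export_allowed]. Adds export_allowed.
Round 3: r4 [mfa_enrolled AND export_allowed -> can_write]; r12 [export_allowed AND sso_linked -> ip_allowlisted]. Adds can_write, ip_allowlisted.
Closure: {admin_console, break_glass, can_invite, can_publish, can_write, device_trusted, elevated, export_allowed, ip_allowlisted, mfa_enrolled, role_admin, role_editor, role_viewer, session_fresh, sso_linked, token_valid} — 16 facts.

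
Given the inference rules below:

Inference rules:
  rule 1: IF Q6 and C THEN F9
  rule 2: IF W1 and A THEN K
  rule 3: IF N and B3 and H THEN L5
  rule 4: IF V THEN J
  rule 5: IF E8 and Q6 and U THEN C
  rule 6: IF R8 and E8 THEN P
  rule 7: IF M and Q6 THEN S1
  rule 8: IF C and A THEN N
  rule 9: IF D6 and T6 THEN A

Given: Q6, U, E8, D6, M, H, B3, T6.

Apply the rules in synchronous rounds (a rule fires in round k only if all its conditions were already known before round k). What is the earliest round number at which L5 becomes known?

3

[1] rule 5 [IF E8 and Q6 and U THEN C]; rule 7 [IF M and Q6 THEN S1]; rule 9 [IF D6 and T6 THEN A]. ⇒ new: C, S1, A.
[2] rule 1 [IF Q6 and C THEN F9]; rule 8 [IF C and A THEN N]. ⇒ new: F9, N.
[3] rule 3 [IF N and B3 and H THEN L5]. ⇒ new: L5.
L5 first appears in round 3.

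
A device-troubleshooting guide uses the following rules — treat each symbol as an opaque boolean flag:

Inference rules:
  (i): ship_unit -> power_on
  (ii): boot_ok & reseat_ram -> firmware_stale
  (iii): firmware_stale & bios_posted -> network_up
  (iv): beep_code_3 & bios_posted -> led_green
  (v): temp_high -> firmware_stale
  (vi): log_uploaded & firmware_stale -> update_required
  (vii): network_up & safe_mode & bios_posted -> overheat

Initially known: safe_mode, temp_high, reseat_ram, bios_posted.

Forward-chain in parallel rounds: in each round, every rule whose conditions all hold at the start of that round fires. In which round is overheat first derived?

3

[1] (v) [temp_high -> firmware_stale]. ⇒ new: firmware_stale.
[2] (iii) [firmware_stale & bios_posted -> network_up]. ⇒ new: network_up.
[3] (vii) [network_up & safe_mode & bios_posted -> overheat]. ⇒ new: overheat.
overheat first appears in round 3.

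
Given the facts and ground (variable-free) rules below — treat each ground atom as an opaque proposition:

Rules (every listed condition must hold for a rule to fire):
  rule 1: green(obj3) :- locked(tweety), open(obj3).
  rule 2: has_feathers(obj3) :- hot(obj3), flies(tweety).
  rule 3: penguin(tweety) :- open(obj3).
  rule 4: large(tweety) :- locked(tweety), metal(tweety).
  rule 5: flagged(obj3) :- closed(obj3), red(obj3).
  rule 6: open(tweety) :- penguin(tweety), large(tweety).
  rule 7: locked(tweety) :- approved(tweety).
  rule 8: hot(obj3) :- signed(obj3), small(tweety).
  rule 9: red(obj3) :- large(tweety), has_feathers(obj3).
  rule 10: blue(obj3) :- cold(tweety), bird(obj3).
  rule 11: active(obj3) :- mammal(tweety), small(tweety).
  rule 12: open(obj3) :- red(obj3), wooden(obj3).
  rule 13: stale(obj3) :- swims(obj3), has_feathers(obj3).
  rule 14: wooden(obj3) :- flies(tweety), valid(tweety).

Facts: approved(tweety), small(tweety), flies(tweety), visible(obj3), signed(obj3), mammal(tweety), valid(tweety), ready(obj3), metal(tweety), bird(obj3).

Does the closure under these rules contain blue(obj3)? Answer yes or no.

no

Round 1 — rule 7, rule 8, rule 11, rule 14, derive locked(tweety), hot(obj3), active(obj3), wooden(obj3).
Round 2 — rule 2, rule 4, derive has_feathers(obj3), large(tweety).
Round 3 — rule 9, derive red(obj3).
Round 4 — rule 12, derive open(obj3).
Round 5 — rule 1, rule 3, derive green(obj3), penguin(tweety).
Round 6 — rule 6, derive open(tweety).
Fixed point reached. blue(obj3) is concluded only by rule 10; rule 10 needs cold(tweety) (never derived).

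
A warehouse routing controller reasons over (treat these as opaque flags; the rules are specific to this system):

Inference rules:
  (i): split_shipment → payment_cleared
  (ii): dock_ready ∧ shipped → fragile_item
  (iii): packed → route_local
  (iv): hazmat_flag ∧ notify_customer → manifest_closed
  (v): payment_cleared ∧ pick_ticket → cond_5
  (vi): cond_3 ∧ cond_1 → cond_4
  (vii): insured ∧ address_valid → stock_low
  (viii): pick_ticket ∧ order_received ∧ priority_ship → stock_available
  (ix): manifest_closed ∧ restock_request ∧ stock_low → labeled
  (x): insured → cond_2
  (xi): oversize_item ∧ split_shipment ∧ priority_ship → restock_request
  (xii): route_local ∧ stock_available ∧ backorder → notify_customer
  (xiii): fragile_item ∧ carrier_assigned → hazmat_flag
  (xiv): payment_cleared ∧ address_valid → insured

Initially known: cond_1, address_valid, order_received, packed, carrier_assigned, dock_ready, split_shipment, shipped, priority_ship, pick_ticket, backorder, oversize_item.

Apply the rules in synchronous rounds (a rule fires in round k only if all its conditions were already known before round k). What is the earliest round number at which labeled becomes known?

[1] (i) [split_shipment → payment_cleared]; (ii) [dock_ready ∧ shipped → fragile_item]; (iii) [packed → route_local]; (viii) [pick_ticket ∧ order_received ∧ priority_ship → stock_available]; (xi) [oversize_item ∧ split_shipment ∧ priority_ship → restock_request]. ⇒ new: payment_cleared, fragile_item, route_local, stock_available, restock_request.
[2] (v) [payment_cleared ∧ pick_ticket → cond_5]; (xii) [route_local ∧ stock_available ∧ backorder → notify_customer]; (xiii) [fragile_item ∧ carrier_assigned → hazmat_flag]; (xiv) [payment_cleared ∧ address_valid → insured]. ⇒ new: cond_5, notify_customer, hazmat_flag, insured.
[3] (iv) [hazmat_flag ∧ notify_customer → manifest_closed]; (vii) [insured ∧ address_valid → stock_low]; (x) [insured → cond_2]. ⇒ new: manifest_closed, stock_low, cond_2.
[4] (ix) [manifest_closed ∧ restock_request ∧ stock_low → labeled]. ⇒ new: labeled.
labeled first appears in round 4.

4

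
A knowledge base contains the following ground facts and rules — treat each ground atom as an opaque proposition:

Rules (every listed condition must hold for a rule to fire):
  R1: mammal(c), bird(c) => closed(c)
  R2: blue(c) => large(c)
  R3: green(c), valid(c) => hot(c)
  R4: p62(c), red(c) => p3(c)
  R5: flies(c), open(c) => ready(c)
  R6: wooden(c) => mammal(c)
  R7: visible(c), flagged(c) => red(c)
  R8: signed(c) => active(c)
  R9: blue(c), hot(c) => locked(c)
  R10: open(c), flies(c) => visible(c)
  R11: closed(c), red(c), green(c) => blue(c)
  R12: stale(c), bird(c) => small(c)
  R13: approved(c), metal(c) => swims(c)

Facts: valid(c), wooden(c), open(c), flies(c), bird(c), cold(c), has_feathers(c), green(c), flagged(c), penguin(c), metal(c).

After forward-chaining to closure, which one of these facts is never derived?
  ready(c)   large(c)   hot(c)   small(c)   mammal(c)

small(c)

[1] R3 [green(c), valid(c) => hot(c)]; R5 [flies(c), open(c) => ready(c)]; R6 [wooden(c) => mammal(c)]; R10 [open(c), flies(c) => visible(c)]. ⇒ new: hot(c), ready(c), mammal(c), visible(c).
[2] R1 [mammal(c), bird(c) => closed(c)]; R7 [visible(c), flagged(c) => red(c)]. ⇒ new: closed(c), red(c).
[3] R11 [closed(c), red(c), green(c) => blue(c)]. ⇒ new: blue(c).
[4] R2 [blue(c) => large(c)]; R9 [blue(c), hot(c) => locked(c)]. ⇒ new: large(c), locked(c).
Derived: hot(c) (round 1), large(c) (round 4), mammal(c) (round 1), ready(c) (round 1). small(c) never appears in any round.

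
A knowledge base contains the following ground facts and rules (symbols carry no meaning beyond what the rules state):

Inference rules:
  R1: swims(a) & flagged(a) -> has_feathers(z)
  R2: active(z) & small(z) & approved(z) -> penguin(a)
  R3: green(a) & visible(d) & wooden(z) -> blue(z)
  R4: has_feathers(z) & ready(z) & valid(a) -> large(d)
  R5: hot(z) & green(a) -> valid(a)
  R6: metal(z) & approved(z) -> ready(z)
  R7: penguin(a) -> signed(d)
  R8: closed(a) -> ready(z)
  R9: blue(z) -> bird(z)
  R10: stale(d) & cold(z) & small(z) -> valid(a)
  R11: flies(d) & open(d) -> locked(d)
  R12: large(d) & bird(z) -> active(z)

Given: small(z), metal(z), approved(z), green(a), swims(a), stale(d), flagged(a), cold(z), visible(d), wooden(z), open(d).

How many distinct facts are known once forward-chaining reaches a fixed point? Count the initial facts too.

Round 1 fires R1, R3, R6, R10, giving has_feathers(z), blue(z), ready(z), valid(a).
Round 2 fires R4, R9, giving large(d), bird(z).
Round 3 fires R12, giving active(z).
Round 4 fires R2, giving penguin(a).
Round 5 fires R7, giving signed(d).
Closure: {active(z), approved(z), bird(z), blue(z), cold(z), flagged(a), green(a), has_feathers(z), large(d), metal(z), open(d), penguin(a), ready(z), signed(d), small(z), stale(d), swims(a), valid(a), visible(d), wooden(z)} — 20 facts.

20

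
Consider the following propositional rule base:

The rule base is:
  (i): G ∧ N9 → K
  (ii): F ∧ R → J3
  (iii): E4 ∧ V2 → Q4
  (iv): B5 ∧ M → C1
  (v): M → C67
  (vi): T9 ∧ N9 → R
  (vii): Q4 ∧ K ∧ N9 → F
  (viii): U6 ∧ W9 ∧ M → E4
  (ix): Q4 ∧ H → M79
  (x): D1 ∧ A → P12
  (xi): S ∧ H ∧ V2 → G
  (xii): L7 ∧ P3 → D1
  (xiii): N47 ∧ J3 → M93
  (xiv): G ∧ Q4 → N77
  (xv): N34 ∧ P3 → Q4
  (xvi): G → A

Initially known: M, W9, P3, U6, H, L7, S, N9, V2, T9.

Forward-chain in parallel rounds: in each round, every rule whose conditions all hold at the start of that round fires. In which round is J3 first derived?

Round 1 — (v), (vi), (viii), (xi), (xii), derive C67, R, E4, G, D1.
Round 2 — (i), (iii), (xvi), derive K, Q4, A.
Round 3 — (vii), (ix), (x), (xiv), derive F, M79, P12, N77.
Round 4 — (ii), derive J3.
J3 first appears in round 4.

4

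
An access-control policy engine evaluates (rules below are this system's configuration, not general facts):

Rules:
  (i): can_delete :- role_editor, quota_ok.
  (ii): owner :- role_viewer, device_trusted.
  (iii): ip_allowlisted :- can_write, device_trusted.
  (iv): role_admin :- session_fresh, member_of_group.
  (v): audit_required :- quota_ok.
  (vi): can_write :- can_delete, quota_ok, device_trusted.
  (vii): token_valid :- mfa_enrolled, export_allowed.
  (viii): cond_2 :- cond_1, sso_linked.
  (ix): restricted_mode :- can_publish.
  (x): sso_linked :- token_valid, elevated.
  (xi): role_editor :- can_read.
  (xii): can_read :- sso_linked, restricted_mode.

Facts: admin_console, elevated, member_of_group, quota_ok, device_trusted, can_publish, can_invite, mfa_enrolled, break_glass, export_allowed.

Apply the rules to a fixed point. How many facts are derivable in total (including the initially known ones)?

19

Round 1: (v) [audit_required :- quota_ok.]; (vii) [token_valid :- mfa_enrolled, export_allowed.]; (ix) [restricted_mode :- can_publish.]. New: audit_required, token_valid, restricted_mode.
Round 2: (x) [sso_linked :- token_valid, elevated.]. New: sso_linked.
Round 3: (xii) [can_read :- sso_linked, restricted_mode.]. New: can_read.
Round 4: (xi) [role_editor :- can_read.]. New: role_editor.
Round 5: (i) [can_delete :- role_editor, quota_ok.]. New: can_delete.
Round 6: (vi) [can_write :- can_delete, quota_ok, device_trusted.]. New: can_write.
Round 7: (iii) [ip_allowlisted :- can_write, device_trusted.]. New: ip_allowlisted.
Closure: {admin_console, audit_required, break_glass, can_delete, can_invite, can_publish, can_read, can_write, device_trusted, elevated, export_allowed, ip_allowlisted, member_of_group, mfa_enrolled, quota_ok, restricted_mode, role_editor, sso_linked, token_valid} — 19 facts.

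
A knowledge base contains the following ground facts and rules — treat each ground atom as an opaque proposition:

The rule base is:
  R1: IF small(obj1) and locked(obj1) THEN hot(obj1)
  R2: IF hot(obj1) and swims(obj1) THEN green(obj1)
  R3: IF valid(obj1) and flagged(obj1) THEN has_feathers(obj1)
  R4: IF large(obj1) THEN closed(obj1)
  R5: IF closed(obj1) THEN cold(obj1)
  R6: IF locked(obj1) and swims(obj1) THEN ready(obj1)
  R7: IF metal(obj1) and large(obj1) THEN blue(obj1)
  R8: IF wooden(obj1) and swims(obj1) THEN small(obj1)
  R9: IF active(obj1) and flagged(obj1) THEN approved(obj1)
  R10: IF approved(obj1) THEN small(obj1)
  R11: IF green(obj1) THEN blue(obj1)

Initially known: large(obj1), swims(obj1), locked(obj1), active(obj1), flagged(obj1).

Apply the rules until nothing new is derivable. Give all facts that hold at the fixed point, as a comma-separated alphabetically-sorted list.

Round 1 fires R4, R6, R9, giving closed(obj1), ready(obj1), approved(obj1).
Round 2 fires R5, R10, giving cold(obj1), small(obj1).
Round 3 fires R1, giving hot(obj1).
Round 4 fires R2, giving green(obj1).
Round 5 fires R11, giving blue(obj1).

active(obj1), approved(obj1), blue(obj1), closed(obj1), cold(obj1), flagged(obj1), green(obj1), hot(obj1), large(obj1), locked(obj1), ready(obj1), small(obj1), swims(obj1)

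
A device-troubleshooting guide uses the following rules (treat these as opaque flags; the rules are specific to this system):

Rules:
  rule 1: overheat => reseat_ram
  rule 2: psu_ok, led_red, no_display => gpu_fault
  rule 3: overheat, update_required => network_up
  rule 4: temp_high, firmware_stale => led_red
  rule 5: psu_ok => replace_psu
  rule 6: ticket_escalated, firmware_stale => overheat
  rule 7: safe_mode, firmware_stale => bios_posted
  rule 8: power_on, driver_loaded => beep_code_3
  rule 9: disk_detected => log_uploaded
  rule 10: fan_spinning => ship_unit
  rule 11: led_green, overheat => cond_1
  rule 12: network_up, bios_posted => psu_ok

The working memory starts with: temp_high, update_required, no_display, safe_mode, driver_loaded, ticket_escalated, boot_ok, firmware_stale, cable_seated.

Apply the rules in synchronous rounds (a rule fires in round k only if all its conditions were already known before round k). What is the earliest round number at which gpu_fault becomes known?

4

Round 1 — rule 4, rule 6, rule 7, derive led_red, overheat, bios_posted.
Round 2 — rule 1, rule 3, derive reseat_ram, network_up.
Round 3 — rule 12, derive psu_ok.
Round 4 — rule 2, rule 5, derive gpu_fault, replace_psu.
gpu_fault first appears in round 4.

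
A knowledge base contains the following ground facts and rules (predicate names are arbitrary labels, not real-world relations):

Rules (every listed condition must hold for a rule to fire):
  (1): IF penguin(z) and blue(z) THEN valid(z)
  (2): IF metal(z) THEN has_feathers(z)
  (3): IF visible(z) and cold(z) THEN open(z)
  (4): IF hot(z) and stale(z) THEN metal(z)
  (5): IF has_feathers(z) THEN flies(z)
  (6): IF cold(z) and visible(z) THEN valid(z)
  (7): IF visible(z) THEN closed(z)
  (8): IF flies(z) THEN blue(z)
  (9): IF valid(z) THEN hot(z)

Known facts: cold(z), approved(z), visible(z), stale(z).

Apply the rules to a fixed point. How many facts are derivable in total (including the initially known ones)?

Round 1 — (3), (6), (7), derive open(z), valid(z), closed(z).
Round 2 — (9), derive hot(z).
Round 3 — (4), derive metal(z).
Round 4 — (2), derive has_feathers(z).
Round 5 — (5), derive flies(z).
Round 6 — (8), derive blue(z).
Closure: {approved(z), blue(z), closed(z), cold(z), flies(z), has_feathers(z), hot(z), metal(z), open(z), stale(z), valid(z), visible(z)} — 12 facts.

12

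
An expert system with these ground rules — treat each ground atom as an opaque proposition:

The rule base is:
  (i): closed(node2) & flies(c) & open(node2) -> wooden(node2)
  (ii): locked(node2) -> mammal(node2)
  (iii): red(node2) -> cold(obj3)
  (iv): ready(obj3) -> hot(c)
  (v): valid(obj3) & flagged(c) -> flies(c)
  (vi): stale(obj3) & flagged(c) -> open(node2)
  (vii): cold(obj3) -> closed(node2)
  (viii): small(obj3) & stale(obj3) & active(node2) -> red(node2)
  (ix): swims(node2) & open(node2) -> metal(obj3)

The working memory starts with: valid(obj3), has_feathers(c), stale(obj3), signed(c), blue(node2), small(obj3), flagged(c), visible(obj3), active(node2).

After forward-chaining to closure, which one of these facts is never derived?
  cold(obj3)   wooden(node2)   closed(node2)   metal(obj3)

metal(obj3)

Round 1 — (v), (vi), (viii), derive flies(c), open(node2), red(node2).
Round 2 — (iii), derive cold(obj3).
Round 3 — (vii), derive closed(node2).
Round 4 — (i), derive wooden(node2).
Derived: cold(obj3) (round 2), closed(node2) (round 3), wooden(node2) (round 4). metal(obj3) never appears in any round.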